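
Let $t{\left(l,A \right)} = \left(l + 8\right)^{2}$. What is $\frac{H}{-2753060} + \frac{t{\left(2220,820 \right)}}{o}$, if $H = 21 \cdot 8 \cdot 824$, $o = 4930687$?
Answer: $\frac{3245895232064}{3393619288055} \approx 0.95647$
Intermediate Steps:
$H = 138432$ ($H = 168 \cdot 824 = 138432$)
$t{\left(l,A \right)} = \left(8 + l\right)^{2}$
$\frac{H}{-2753060} + \frac{t{\left(2220,820 \right)}}{o} = \frac{138432}{-2753060} + \frac{\left(8 + 2220\right)^{2}}{4930687} = 138432 \left(- \frac{1}{2753060}\right) + 2228^{2} \cdot \frac{1}{4930687} = - \frac{34608}{688265} + 4963984 \cdot \frac{1}{4930687} = - \frac{34608}{688265} + \frac{4963984}{4930687} = \frac{3245895232064}{3393619288055}$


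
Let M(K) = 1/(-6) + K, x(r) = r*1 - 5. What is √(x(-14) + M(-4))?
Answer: I*√834/6 ≈ 4.8132*I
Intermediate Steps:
x(r) = -5 + r (x(r) = r - 5 = -5 + r)
M(K) = -⅙ + K
√(x(-14) + M(-4)) = √((-5 - 14) + (-⅙ - 4)) = √(-19 - 25/6) = √(-139/6) = I*√834/6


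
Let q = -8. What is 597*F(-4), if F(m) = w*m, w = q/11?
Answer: 19104/11 ≈ 1736.7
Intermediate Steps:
w = -8/11 ≈ -0.72727
F(m) = -8*m/11
597*F(-4) = 597*(-8/11*(-4)) = 597*(32/11) = 19104/11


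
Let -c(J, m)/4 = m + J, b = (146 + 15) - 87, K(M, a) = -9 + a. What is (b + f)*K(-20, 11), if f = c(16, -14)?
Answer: 132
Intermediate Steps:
b = 74 (b = 161 - 87 = 74)
c(J, m) = -4*J - 4*m (c(J, m) = -4*(m + J) = -4*(J + m) = -4*J - 4*m)
f = -8 (f = -4*16 - 4*(-14) = -64 + 56 = -8)
(b + f)*K(-20, 11) = (74 - 8)*(-9 + 11) = 66*2 = 132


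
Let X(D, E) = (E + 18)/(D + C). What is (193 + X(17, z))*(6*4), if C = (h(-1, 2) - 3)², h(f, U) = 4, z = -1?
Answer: 13964/3 ≈ 4654.7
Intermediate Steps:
C = 1 (C = (4 - 3)² = 1² = 1)
X(D, E) = (18 + E)/(1 + D) (X(D, E) = (E + 18)/(D + 1) = (18 + E)/(1 + D))
(193 + X(17, z))*(6*4) = (193 + (18 - 1)/(1 + 17))*(6*4) = (193 + 17/18)*24 = (3491/18)*24 = 13964/3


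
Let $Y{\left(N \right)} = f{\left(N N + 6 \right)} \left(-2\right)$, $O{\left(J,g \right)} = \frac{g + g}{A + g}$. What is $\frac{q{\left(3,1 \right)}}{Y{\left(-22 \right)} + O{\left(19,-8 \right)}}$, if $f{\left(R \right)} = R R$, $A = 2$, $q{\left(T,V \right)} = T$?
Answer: $- \frac{9}{1440592} \approx -6.2474 \cdot 10^{-6}$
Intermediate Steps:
$O{\left(J,g \right)} = \frac{2 g}{2 + g}$ ($O{\left(J,g \right)} = \frac{g + g}{2 + g} = \frac{2 g}{2 + g}$)
$f{\left(R \right)} = R^{2}$
$Y{\left(N \right)} = - 2 \left(6 + N^{2}\right)^{2}$ ($Y{\left(N \right)} = \left(N N + 6\right)^{2} \left(-2\right) = \left(N^{2} + 6\right)^{2} \left(-2\right) = \left(6 + N^{2}\right)^{2} \left(-2\right) = - 2 \left(6 + N^{2}\right)^{2}$)
$\frac{q{\left(3,1 \right)}}{Y{\left(-22 \right)} + O{\left(19,-8 \right)}} = \frac{3}{- 2 \left(6 + \left(-22\right)^{2}\right)^{2} + 2 \left(-8\right) \frac{1}{2 - 8}} = \frac{3}{- 2 \left(6 + 484\right)^{2} + 2 \left(-8\right) \frac{1}{-6}} = \frac{3}{- 2 \cdot 490^{2} + 2 \left(-8\right) \left(- \frac{1}{6}\right)} = \frac{3}{\left(-2\right) 240100 + \frac{8}{3}} = \frac{3}{-480200 + \frac{8}{3}} = \frac{3}{- \frac{1440592}{3}} = 3 \left(- \frac{3}{1440592}\right) = - \frac{9}{1440592}$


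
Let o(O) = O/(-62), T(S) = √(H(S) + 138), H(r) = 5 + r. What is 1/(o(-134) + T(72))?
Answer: -2077/202126 + 961*√215/202126 ≈ 0.059438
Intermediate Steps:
T(S) = √(143 + S) (T(S) = √((5 + S) + 138) = √(143 + S))
o(O) = -O/62 (o(O) = O*(-1/62) = -O/62)
1/(o(-134) + T(72)) = 1/(-1/62*(-134) + √(143 + 72)) = 1/(67/31 + √215)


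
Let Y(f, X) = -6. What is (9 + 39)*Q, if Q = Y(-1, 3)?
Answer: -288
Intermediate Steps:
Q = -6
(9 + 39)*Q = (9 + 39)*(-6) = 48*(-6) = -288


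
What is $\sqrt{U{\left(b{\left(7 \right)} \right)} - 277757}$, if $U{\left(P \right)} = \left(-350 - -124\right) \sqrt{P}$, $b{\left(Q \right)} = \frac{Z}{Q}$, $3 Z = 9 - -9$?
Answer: $\frac{\sqrt{-13610093 - 1582 \sqrt{42}}}{7} \approx 527.22 i$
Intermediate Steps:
$Z = 6$ ($Z = \frac{9 - -9}{3} = \frac{9 + 9}{3} = \frac{1}{3} \cdot 18 = 6$)
$b{\left(Q \right)} = \frac{6}{Q}$
$U{\left(P \right)} = - 226 \sqrt{P}$ ($U{\left(P \right)} = \left(-350 + 124\right) \sqrt{P} = - 226 \sqrt{P}$)
$\sqrt{U{\left(b{\left(7 \right)} \right)} - 277757} = \sqrt{- 226 \sqrt{\frac{6}{7}} - 277757} = \sqrt{- 226 \frac{\sqrt{42}}{7} - 277757} = \sqrt{- \frac{226 \sqrt{42}}{7} - 277757} = \sqrt{-277757 - \frac{226 \sqrt{42}}{7}}$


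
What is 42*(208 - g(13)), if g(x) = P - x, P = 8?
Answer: 8946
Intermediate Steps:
g(x) = 8 - x
42*(208 - g(13)) = 42*(208 - (8 - 1*13)) = 42*(208 - (8 - 13)) = 42*(208 - 1*(-5)) = 42*(208 + 5) = 42*213 = 8946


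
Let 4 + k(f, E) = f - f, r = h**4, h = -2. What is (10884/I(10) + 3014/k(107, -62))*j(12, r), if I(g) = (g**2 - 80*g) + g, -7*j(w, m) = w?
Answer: 1061598/805 ≈ 1318.8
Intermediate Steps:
r = 16 (r = (-2)**4 = 16)
j(w, m) = -w/7
k(f, E) = -4 (k(f, E) = -4 + (f - f) = -4 + 0 = -4)
I(g) = g**2 - 79*g
(10884/I(10) + 3014/k(107, -62))*j(12, r) = (10884/((10*(-79 + 10))) + 3014/(-4))*(-1/7*12) = (10884/((10*(-69))) + 3014*(-1/4))*(-12/7) = (10884/(-690) - 1507/2)*(-12/7) = (10884*(-1/690) - 1507/2)*(-12/7) = (-1814/115 - 1507/2)*(-12/7) = -176933/230*(-12/7) = 1061598/805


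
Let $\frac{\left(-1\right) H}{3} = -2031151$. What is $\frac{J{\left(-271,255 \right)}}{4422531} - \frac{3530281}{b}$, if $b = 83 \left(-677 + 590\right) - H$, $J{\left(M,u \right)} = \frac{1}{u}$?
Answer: $\frac{1327086060736493}{2293335690300990} \approx 0.57867$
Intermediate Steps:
$H = 6093453$ ($H = \left(-3\right) \left(-2031151\right) = 6093453$)
$b = -6100674$ ($b = 83 \left(-677 + 590\right) - 6093453 = 83 \left(-87\right) - 6093453 = -7221 - 6093453 = -6100674$)
$\frac{J{\left(-271,255 \right)}}{4422531} - \frac{3530281}{b} = \frac{1}{255 \cdot 4422531} - \frac{3530281}{-6100674} = \frac{1}{255} \cdot \frac{1}{4422531} - - \frac{3530281}{6100674} = \frac{1}{1127745405} + \frac{3530281}{6100674} = \frac{1327086060736493}{2293335690300990}$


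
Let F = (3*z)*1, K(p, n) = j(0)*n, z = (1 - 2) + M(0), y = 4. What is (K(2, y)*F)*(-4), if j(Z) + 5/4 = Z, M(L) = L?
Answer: -60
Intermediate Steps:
j(Z) = -5/4 + Z
z = -1 (z = (1 - 2) + 0 = -1 + 0 = -1)
K(p, n) = -5*n/4 (K(p, n) = (-5/4 + 0)*n = -5*n/4)
F = -3 (F = (3*(-1))*1 = -3*1 = -3)
(K(2, y)*F)*(-4) = (-5/4*4*(-3))*(-4) = -5*(-3)*(-4) = 15*(-4) = -60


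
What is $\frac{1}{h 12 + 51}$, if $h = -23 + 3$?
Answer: $- \frac{1}{189} \approx -0.005291$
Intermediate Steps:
$h = -20$
$\frac{1}{h 12 + 51} = \frac{1}{\left(-20\right) 12 + 51} = \frac{1}{-240 + 51} = \frac{1}{-189} = - \frac{1}{189}$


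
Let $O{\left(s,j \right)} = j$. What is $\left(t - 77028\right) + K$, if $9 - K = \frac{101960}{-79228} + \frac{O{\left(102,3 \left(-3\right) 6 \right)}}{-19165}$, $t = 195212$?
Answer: $\frac{44866686759187}{379601155} \approx 1.1819 \cdot 10^{5}$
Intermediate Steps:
$K = \frac{3903856667}{379601155}$ ($K = 9 - \left(\frac{101960}{-79228} + \frac{3 \left(-3\right) 6}{-19165}\right) = 9 - \left(101960 \left(- \frac{1}{79228}\right) + \left(-9\right) 6 \left(- \frac{1}{19165}\right)\right) = 9 - \left(- \frac{25490}{19807} - - \frac{54}{19165}\right) = 9 - \left(- \frac{25490}{19807} + \frac{54}{19165}\right) = 9 - - \frac{487446272}{379601155} = 9 + \frac{487446272}{379601155} = \frac{3903856667}{379601155} \approx 10.284$)
$\left(t - 77028\right) + K = \left(195212 - 77028\right) + \frac{3903856667}{379601155} = 118184 + \frac{3903856667}{379601155} = \frac{44866686759187}{379601155}$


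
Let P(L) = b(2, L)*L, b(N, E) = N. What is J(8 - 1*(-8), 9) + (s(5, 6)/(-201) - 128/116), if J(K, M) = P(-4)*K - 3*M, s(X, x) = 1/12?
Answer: -10919153/69948 ≈ -156.10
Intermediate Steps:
s(X, x) = 1/12
P(L) = 2*L
J(K, M) = -8*K - 3*M (J(K, M) = (2*(-4))*K - 3*M = -8*K - 3*M)
J(8 - 1*(-8), 9) + (s(5, 6)/(-201) - 128/116) = (-8*(8 - 1*(-8)) - 3*9) + ((1/12)/(-201) - 128/116) = (-8*(8 + 8) - 27) + ((1/12)*(-1/201) - 128*1/116) = (-8*16 - 27) + (-1/2412 - 32/29) = (-128 - 27) - 77213/69948 = -155 - 77213/69948 = -10919153/69948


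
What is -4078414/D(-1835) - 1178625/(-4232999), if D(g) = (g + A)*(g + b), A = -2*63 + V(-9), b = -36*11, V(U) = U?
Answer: -6041891502418/9302163457465 ≈ -0.64951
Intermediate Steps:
b = -396
A = -135 (A = -2*63 - 9 = -126 - 9 = -135)
D(g) = (-396 + g)*(-135 + g) (D(g) = (g - 135)*(g - 396) = (-135 + g)*(-396 + g) = (-396 + g)*(-135 + g))
-4078414/D(-1835) - 1178625/(-4232999) = -4078414/(53460 + (-1835)**2 - 531*(-1835)) - 1178625/(-4232999) = -4078414/(53460 + 3367225 + 974385) - 1178625*(-1/4232999) = -4078414/4395070 + 1178625/4232999 = -4078414*1/4395070 + 1178625/4232999 = -2039207/2197535 + 1178625/4232999 = -6041891502418/9302163457465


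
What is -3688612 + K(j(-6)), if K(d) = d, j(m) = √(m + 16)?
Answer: -3688612 + √10 ≈ -3.6886e+6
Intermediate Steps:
j(m) = √(16 + m)
-3688612 + K(j(-6)) = -3688612 + √(16 - 6) = -3688612 + √10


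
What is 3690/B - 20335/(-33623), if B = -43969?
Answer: 770040745/1478369687 ≈ 0.52087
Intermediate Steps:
3690/B - 20335/(-33623) = 3690/(-43969) - 20335/(-33623) = 3690*(-1/43969) - 20335*(-1/33623) = -3690/43969 + 20335/33623 = 770040745/1478369687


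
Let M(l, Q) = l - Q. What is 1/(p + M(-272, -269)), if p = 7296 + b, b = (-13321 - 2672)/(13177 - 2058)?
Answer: 11119/81074874 ≈ 0.00013714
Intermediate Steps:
b = -15993/11119 ≈ -1.4383
p = 81108231/11119 (p = 7296 - 15993/11119 = 81108231/11119 ≈ 7294.6)
1/(p + M(-272, -269)) = 1/(81108231/11119 + (-272 - 1*(-269))) = 1/(81108231/11119 + (-272 + 269)) = 1/(81108231/11119 - 3) = 1/(81074874/11119) = 11119/81074874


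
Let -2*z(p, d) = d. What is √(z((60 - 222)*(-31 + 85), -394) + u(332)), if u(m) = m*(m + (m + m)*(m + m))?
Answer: √146487893 ≈ 12103.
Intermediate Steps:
z(p, d) = -d/2
u(m) = m*(m + 4*m²) (u(m) = m*(m + (2*m)*(2*m)) = m*(m + 4*m²))
√(z((60 - 222)*(-31 + 85), -394) + u(332)) = √(-½*(-394) + 332²*(1 + 4*332)) = √(197 + 110224*(1 + 1328)) = √(197 + 110224*1329) = √(197 + 146487696) = √146487893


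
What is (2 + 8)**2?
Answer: 100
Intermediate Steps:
(2 + 8)**2 = 10**2 = 100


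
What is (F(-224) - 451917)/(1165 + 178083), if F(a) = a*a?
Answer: -401741/179248 ≈ -2.2413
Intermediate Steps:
F(a) = a²
(F(-224) - 451917)/(1165 + 178083) = ((-224)² - 451917)/(1165 + 178083) = (50176 - 451917)/179248 = -401741*1/179248 = -401741/179248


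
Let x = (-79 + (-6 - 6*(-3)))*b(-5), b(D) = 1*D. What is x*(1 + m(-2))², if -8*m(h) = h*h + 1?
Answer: 3015/64 ≈ 47.109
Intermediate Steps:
m(h) = -⅛ - h²/8 (m(h) = -(h*h + 1)/8 = -(h² + 1)/8 = -(1 + h²)/8 = -⅛ - h²/8)
b(D) = D
x = 335 (x = (-79 + (-6 - 6*(-3)))*(-5) = (-79 + (-6 + 18))*(-5) = (-79 + 12)*(-5) = -67*(-5) = 335)
x*(1 + m(-2))² = 335*(1 + (-⅛ - ⅛*(-2)²))² = 335*(1 + (-⅛ - ⅛*4))² = 335*(1 + (-⅛ - ½))² = 335*(1 - 5/8)² = 335*(3/8)² = 335*(9/64) = 3015/64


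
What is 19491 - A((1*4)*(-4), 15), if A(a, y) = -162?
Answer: 19653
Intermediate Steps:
19491 - A((1*4)*(-4), 15) = 19491 - 1*(-162) = 19491 + 162 = 19653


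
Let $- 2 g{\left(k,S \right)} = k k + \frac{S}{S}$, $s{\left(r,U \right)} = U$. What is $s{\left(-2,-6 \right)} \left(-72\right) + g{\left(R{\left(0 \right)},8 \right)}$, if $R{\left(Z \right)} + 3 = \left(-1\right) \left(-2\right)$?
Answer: $431$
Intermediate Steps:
$R{\left(Z \right)} = -1$ ($R{\left(Z \right)} = -3 - -2 = -3 + 2 = -1$)
$g{\left(k,S \right)} = - \frac{1}{2} - \frac{k^{2}}{2}$ ($g{\left(k,S \right)} = - \frac{k k + \frac{S}{S}}{2} = - \frac{k^{2} + 1}{2} = - \frac{1 + k^{2}}{2} = - \frac{1}{2} - \frac{k^{2}}{2}$)
$s{\left(-2,-6 \right)} \left(-72\right) + g{\left(R{\left(0 \right)},8 \right)} = \left(-6\right) \left(-72\right) - \left(\frac{1}{2} + \frac{\left(-1\right)^{2}}{2}\right) = 432 - 1 = 431$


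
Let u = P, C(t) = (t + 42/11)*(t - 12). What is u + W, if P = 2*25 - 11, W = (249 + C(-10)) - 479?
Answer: -55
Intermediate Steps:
C(t) = (-12 + t)*(42/11 + t) (C(t) = (t + 42*(1/11))*(-12 + t) = (t + 42/11)*(-12 + t) = (42/11 + t)*(-12 + t) = (-12 + t)*(42/11 + t))
W = -94 (W = (249 + (-504/11 + (-10)**2 - 90/11*(-10))) - 479 = (249 + (-504/11 + 100 + 900/11)) - 479 = (249 + 136) - 479 = 385 - 479 = -94)
P = 39 (P = 50 - 11 = 39)
u = 39
u + W = 39 - 94 = -55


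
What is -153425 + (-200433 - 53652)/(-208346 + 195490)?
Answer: -1972177715/12856 ≈ -1.5341e+5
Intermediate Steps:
-153425 + (-200433 - 53652)/(-208346 + 195490) = -153425 - 254085/(-12856) = -153425 - 254085*(-1/12856) = -153425 + 254085/12856 = -1972177715/12856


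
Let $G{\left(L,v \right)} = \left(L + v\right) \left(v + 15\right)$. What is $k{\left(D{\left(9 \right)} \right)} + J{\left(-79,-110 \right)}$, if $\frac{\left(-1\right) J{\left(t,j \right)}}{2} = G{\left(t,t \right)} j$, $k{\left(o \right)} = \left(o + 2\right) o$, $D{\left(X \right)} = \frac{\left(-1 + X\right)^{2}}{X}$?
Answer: $\frac{180201088}{81} \approx 2.2247 \cdot 10^{6}$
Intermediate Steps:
$G{\left(L,v \right)} = \left(15 + v\right) \left(L + v\right)$ ($G{\left(L,v \right)} = \left(L + v\right) \left(15 + v\right) = \left(15 + v\right) \left(L + v\right)$)
$D{\left(X \right)} = \frac{\left(-1 + X\right)^{2}}{X}$
$k{\left(o \right)} = o \left(2 + o\right)$ ($k{\left(o \right)} = \left(2 + o\right) o = o \left(2 + o\right)$)
$J{\left(t,j \right)} = - 2 j \left(2 t^{2} + 30 t\right)$ ($J{\left(t,j \right)} = - 2 \left(t^{2} + 15 t + 15 t + t t\right) j = - 2 \left(t^{2} + 15 t + 15 t + t^{2}\right) j = - 2 \left(2 t^{2} + 30 t\right) j = - 2 j \left(2 t^{2} + 30 t\right)$)
$k{\left(D{\left(9 \right)} \right)} + J{\left(-79,-110 \right)} = \frac{\left(-1 + 9\right)^{2}}{9} \left(2 + \frac{\left(-1 + 9\right)^{2}}{9}\right) - \left(-440\right) \left(-79\right) \left(15 - 79\right) = \frac{8^{2}}{9} \left(2 + \frac{8^{2}}{9}\right) - \left(-440\right) \left(-79\right) \left(-64\right) = \frac{1}{9} \cdot 64 \left(2 + \frac{1}{9} \cdot 64\right) + 2224640 = \frac{64 \left(2 + \frac{64}{9}\right)}{9} + 2224640 = \frac{64}{9} \cdot \frac{82}{9} + 2224640 = \frac{5248}{81} + 2224640 = \frac{180201088}{81}$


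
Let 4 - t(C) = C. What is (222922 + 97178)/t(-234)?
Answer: 160050/119 ≈ 1345.0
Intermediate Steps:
t(C) = 4 - C
(222922 + 97178)/t(-234) = (222922 + 97178)/(4 - 1*(-234)) = 320100/(4 + 234) = 320100/238 = 320100*(1/238) = 160050/119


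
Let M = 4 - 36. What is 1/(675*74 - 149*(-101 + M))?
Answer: 1/69767 ≈ 1.4333e-5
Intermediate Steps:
M = -32
1/(675*74 - 149*(-101 + M)) = 1/(675*74 - 149*(-101 - 32)) = 1/(49950 - 149*(-133)) = 1/(49950 + 19817) = 1/69767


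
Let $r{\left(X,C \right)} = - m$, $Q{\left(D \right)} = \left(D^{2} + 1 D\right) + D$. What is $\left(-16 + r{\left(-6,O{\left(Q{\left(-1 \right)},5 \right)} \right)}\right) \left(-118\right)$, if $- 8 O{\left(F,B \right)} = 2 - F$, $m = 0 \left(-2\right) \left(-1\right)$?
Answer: $1888$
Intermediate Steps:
$Q{\left(D \right)} = D^{2} + 2 D$ ($Q{\left(D \right)} = \left(D^{2} + D\right) + D = \left(D + D^{2}\right) + D = D^{2} + 2 D$)
$m = 0$ ($m = 0 \left(-1\right) = 0$)
$O{\left(F,B \right)} = - \frac{1}{4} + \frac{F}{8}$ ($O{\left(F,B \right)} = - \frac{2 - F}{8} = - \frac{1}{4} + \frac{F}{8}$)
$r{\left(X,C \right)} = 0$ ($r{\left(X,C \right)} = \left(-1\right) 0 = 0$)
$\left(-16 + r{\left(-6,O{\left(Q{\left(-1 \right)},5 \right)} \right)}\right) \left(-118\right) = \left(-16 + 0\right) \left(-118\right) = \left(-16\right) \left(-118\right) = 1888$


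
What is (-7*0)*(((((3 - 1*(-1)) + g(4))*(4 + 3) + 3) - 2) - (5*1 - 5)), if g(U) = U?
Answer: 0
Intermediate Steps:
(-7*0)*(((((3 - 1*(-1)) + g(4))*(4 + 3) + 3) - 2) - (5*1 - 5)) = (-7*0)*(((((3 - 1*(-1)) + 4)*(4 + 3) + 3) - 2) - (5*1 - 5)) = 0*(((((3 + 1) + 4)*7 + 3) - 2) - (5 - 5)) = 0*((((4 + 4)*7 + 3) - 2) - 1*0) = 0*(((8*7 + 3) - 2) + 0) = 0*(((56 + 3) - 2) + 0) = 0*((59 - 2) + 0) = 0*(57 + 0) = 0*57 = 0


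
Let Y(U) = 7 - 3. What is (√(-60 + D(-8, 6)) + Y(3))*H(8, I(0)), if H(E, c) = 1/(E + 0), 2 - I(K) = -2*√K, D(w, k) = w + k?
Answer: ½ + I*√62/8 ≈ 0.5 + 0.98425*I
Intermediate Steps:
D(w, k) = k + w
Y(U) = 4
I(K) = 2 + 2*√K (I(K) = 2 - (-2)*√K = 2 + 2*√K)
H(E, c) = 1/E
(√(-60 + D(-8, 6)) + Y(3))*H(8, I(0)) = (√(-60 + (6 - 8)) + 4)/8 = (√(-60 - 2) + 4)*(⅛) = (√(-62) + 4)*(⅛) = (I*√62 + 4)*(⅛) = (4 + I*√62)*(⅛) = ½ + I*√62/8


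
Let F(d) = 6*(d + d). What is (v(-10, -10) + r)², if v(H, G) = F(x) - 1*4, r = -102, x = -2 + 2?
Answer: 11236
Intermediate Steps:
x = 0
F(d) = 12*d (F(d) = 6*(2*d) = 12*d)
v(H, G) = -4 (v(H, G) = 12*0 - 1*4 = 0 - 4 = -4)
(v(-10, -10) + r)² = (-4 - 102)² = (-106)² = 11236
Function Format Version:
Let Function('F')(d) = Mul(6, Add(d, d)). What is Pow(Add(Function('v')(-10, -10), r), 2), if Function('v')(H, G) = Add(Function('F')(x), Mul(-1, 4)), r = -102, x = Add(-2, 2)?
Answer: 11236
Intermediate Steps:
x = 0
Function('F')(d) = Mul(12, d) (Function('F')(d) = Mul(6, Mul(2, d)) = Mul(12, d))
Function('v')(H, G) = -4 (Function('v')(H, G) = Add(Mul(12, 0), Mul(-1, 4)) = Add(0, -4) = -4)
Pow(Add(Function('v')(-10, -10), r), 2) = Pow(Add(-4, -102), 2) = Pow(-106, 2) = 11236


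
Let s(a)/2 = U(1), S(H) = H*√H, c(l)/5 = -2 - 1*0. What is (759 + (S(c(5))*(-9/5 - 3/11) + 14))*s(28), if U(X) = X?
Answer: 1546 + 456*I*√10/11 ≈ 1546.0 + 131.09*I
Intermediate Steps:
c(l) = -10 (c(l) = 5*(-2 - 1*0) = 5*(-2 + 0) = 5*(-2) = -10)
S(H) = H^(3/2)
s(a) = 2 (s(a) = 2*1 = 2)
(759 + (S(c(5))*(-9/5 - 3/11) + 14))*s(28) = (759 + ((-10)^(3/2)*(-9/5 - 3/11) + 14))*2 = (759 + ((-10*I*√10)*(-9*⅕ - 3*1/11) + 14))*2 = (759 + ((-10*I*√10)*(-9/5 - 3/11) + 14))*2 = (759 + (-10*I*√10*(-114/55) + 14))*2 = (759 + (228*I*√10/11 + 14))*2 = (759 + (14 + 228*I*√10/11))*2 = (773 + 228*I*√10/11)*2 = 1546 + 456*I*√10/11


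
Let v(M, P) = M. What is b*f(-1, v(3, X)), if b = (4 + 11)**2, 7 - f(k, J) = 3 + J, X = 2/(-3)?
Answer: 225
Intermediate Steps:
X = -2/3 (X = 2*(-1/3) = -2/3 ≈ -0.66667)
f(k, J) = 4 - J (f(k, J) = 7 - (3 + J) = 7 + (-3 - J) = 4 - J)
b = 225 (b = 15**2 = 225)
b*f(-1, v(3, X)) = 225*(4 - 1*3) = 225*(4 - 3) = 225*1 = 225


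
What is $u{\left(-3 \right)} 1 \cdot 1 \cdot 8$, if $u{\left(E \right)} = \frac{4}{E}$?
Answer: $- \frac{32}{3} \approx -10.667$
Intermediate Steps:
$u{\left(-3 \right)} 1 \cdot 1 \cdot 8 = \frac{4}{-3} \cdot 1 \cdot 1 \cdot 8 = 4 \left(- \frac{1}{3}\right) 1 \cdot 8 = \left(- \frac{4}{3}\right) 1 \cdot 8 = \left(- \frac{4}{3}\right) 8 = - \frac{32}{3}$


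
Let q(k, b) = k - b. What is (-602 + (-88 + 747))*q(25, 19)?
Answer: 342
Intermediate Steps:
(-602 + (-88 + 747))*q(25, 19) = (-602 + (-88 + 747))*(25 - 1*19) = (-602 + 659)*(25 - 19) = 57*6 = 342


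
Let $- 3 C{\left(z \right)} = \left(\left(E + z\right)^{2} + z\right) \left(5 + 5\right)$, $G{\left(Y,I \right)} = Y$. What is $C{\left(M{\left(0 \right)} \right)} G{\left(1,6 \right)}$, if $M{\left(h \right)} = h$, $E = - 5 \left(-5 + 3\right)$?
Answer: $- \frac{1000}{3} \approx -333.33$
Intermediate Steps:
$E = 10$ ($E = \left(-5\right) \left(-2\right) = 10$)
$C{\left(z \right)} = - \frac{10 z}{3} - \frac{10 \left(10 + z\right)^{2}}{3}$ ($C{\left(z \right)} = - \frac{\left(\left(10 + z\right)^{2} + z\right) \left(5 + 5\right)}{3} = - \frac{\left(z + \left(10 + z\right)^{2}\right) 10}{3} = - \frac{10 z + 10 \left(10 + z\right)^{2}}{3} = - \frac{10 z}{3} - \frac{10 \left(10 + z\right)^{2}}{3}$)
$C{\left(M{\left(0 \right)} \right)} G{\left(1,6 \right)} = \left(\left(- \frac{10}{3}\right) 0 - \frac{10 \left(10 + 0\right)^{2}}{3}\right) 1 = \left(0 - \frac{10 \cdot 10^{2}}{3}\right) 1 = \left(0 - \frac{1000}{3}\right) 1 = \left(- \frac{1000}{3}\right) 1 = - \frac{1000}{3}$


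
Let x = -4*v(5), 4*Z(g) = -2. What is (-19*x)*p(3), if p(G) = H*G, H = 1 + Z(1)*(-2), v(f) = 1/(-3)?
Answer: -152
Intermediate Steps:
Z(g) = -1/2 (Z(g) = (1/4)*(-2) = -1/2)
v(f) = -1/3
H = 2 (H = 1 - 1/2*(-2) = 1 + 1 = 2)
x = 4/3 (x = -4*(-1/3) = 4/3 ≈ 1.3333)
p(G) = 2*G
(-19*x)*p(3) = (-19*4/3)*(2*3) = -76/3*6 = -152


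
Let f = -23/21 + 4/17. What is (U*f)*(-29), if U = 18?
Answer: 53418/119 ≈ 448.89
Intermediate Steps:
f = -307/357 (f = -23*1/21 + 4*(1/17) = -23/21 + 4/17 = -307/357 ≈ -0.85994)
(U*f)*(-29) = (18*(-307/357))*(-29) = -1842/119*(-29) = 53418/119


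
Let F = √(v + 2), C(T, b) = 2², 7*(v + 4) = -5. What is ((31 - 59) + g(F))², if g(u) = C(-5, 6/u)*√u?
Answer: 16*(-49 + 7^(¾)*19^(¼)*√I)²/49 ≈ 580.7 - 176.94*I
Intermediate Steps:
v = -33/7 (v = -4 + (⅐)*(-5) = -4 - 5/7 = -33/7 ≈ -4.7143)
C(T, b) = 4
F = I*√133/7 (F = √(-33/7 + 2) = √(-19/7) = I*√133/7 ≈ 1.6475*I)
g(u) = 4*√u
((31 - 59) + g(F))² = ((31 - 59) + 4*√(I*√133/7))² = (-28 + 4*(7^(¾)*19^(¼)*√I/7))² = (-28 + 4*7^(¾)*19^(¼)*√I/7)²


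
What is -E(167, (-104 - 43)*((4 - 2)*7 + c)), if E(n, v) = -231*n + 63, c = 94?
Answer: 38514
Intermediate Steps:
E(n, v) = 63 - 231*n
-E(167, (-104 - 43)*((4 - 2)*7 + c)) = -(63 - 231*167) = -(63 - 38577) = -1*(-38514) = 38514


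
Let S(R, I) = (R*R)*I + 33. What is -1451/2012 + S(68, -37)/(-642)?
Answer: 171615559/645852 ≈ 265.72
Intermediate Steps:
S(R, I) = 33 + I*R² (S(R, I) = R²*I + 33 = I*R² + 33 = 33 + I*R²)
-1451/2012 + S(68, -37)/(-642) = -1451/2012 + (33 - 37*68²)/(-642) = -1451*1/2012 + (33 - 37*4624)*(-1/642) = -1451/2012 + (33 - 171088)*(-1/642) = -1451/2012 - 171055*(-1/642) = -1451/2012 + 171055/642 = 171615559/645852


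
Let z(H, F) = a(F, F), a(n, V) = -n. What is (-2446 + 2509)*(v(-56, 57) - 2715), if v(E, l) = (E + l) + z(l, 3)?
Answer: -171171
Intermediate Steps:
z(H, F) = -F
v(E, l) = -3 + E + l (v(E, l) = (E + l) - 1*3 = (E + l) - 3 = -3 + E + l)
(-2446 + 2509)*(v(-56, 57) - 2715) = (-2446 + 2509)*((-3 - 56 + 57) - 2715) = 63*(-2 - 2715) = 63*(-2717) = -171171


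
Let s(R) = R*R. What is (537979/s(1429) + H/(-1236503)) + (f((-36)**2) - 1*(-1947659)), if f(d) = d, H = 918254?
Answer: 4921090329850539988/2524989822623 ≈ 1.9490e+6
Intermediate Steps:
s(R) = R**2
(537979/s(1429) + H/(-1236503)) + (f((-36)**2) - 1*(-1947659)) = (537979/(1429**2) + 918254/(-1236503)) + ((-36)**2 - 1*(-1947659)) = (537979/2042041 + 918254*(-1/1236503)) + (1296 + 1947659) = (537979*(1/2042041) - 918254/1236503) + 1948955 = (537979/2042041 - 918254/1236503) + 1948955 = -1209899668977/2524989822623 + 1948955 = 4921090329850539988/2524989822623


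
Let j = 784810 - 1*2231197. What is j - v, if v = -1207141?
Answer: -239246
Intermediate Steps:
j = -1446387 (j = 784810 - 2231197 = -1446387)
j - v = -1446387 - 1*(-1207141) = -1446387 + 1207141 = -239246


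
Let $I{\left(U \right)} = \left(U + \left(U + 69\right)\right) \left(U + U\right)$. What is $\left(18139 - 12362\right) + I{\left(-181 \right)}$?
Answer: $111843$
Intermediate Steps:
$I{\left(U \right)} = 2 U \left(69 + 2 U\right)$ ($I{\left(U \right)} = \left(U + \left(69 + U\right)\right) 2 U = \left(69 + 2 U\right) 2 U = 2 U \left(69 + 2 U\right)$)
$\left(18139 - 12362\right) + I{\left(-181 \right)} = \left(18139 - 12362\right) + 2 \left(-181\right) \left(69 + 2 \left(-181\right)\right) = 5777 + 2 \left(-181\right) \left(69 - 362\right) = 5777 + 2 \left(-181\right) \left(-293\right) = 5777 + 106066 = 111843$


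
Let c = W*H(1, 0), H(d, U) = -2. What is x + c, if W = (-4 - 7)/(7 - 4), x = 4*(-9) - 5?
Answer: -101/3 ≈ -33.667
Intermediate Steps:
x = -41 (x = -36 - 5 = -41)
W = -11/3 ≈ -3.6667
c = 22/3 (c = -11/3*(-2) = 22/3 ≈ 7.3333)
x + c = -41 + 22/3 = -101/3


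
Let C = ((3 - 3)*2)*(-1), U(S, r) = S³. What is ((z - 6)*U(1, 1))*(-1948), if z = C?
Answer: 11688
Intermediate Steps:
C = 0 (C = (0*2)*(-1) = 0*(-1) = 0)
z = 0
((z - 6)*U(1, 1))*(-1948) = ((0 - 6)*1³)*(-1948) = -6*1*(-1948) = -6*(-1948) = 11688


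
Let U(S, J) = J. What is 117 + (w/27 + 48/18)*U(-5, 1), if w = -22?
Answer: 3209/27 ≈ 118.85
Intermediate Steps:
117 + (w/27 + 48/18)*U(-5, 1) = 117 + (-22/27 + 48/18)*1 = 117 + (-22*1/27 + 48*(1/18))*1 = 117 + (-22/27 + 8/3)*1 = 117 + (50/27)*1 = 117 + 50/27 = 3209/27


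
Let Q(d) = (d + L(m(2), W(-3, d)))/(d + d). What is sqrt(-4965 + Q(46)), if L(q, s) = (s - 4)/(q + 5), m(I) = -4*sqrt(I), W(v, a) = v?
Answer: sqrt(52524571 - 42019528*sqrt(2))/(46*sqrt(-5 + 4*sqrt(2))) ≈ 70.458*I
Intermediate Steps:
L(q, s) = (-4 + s)/(5 + q)
Q(d) = (d - 7/(5 - 4*sqrt(2)))/(2*d) (Q(d) = (d + (-4 - 3)/(5 - 4*sqrt(2)))/(d + d) = (d - 7/(5 - 4*sqrt(2)))/((2*d)) = (d - 7/(5 - 4*sqrt(2)))*(1/(2*d)) = (d - 7/(5 - 4*sqrt(2)))/(2*d))
sqrt(-4965 + Q(46)) = sqrt(-4965 + (1/2)*(-7 + 46*(5 - 4*sqrt(2)))/(46*(5 - 4*sqrt(2)))) = sqrt(-4965 + (1/2)*(1/46)*(-7 + (230 - 184*sqrt(2)))/(5 - 4*sqrt(2))) = sqrt(-4965 + (1/2)*(1/46)*(223 - 184*sqrt(2))/(5 - 4*sqrt(2))) = sqrt(-4965 + (223 - 184*sqrt(2))/(92*(5 - 4*sqrt(2))))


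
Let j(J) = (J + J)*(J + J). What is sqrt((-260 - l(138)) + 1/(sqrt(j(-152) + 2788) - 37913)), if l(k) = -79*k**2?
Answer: sqrt(57029341207 - 3008432*sqrt(23801))/sqrt(37913 - 2*sqrt(23801)) ≈ 1226.5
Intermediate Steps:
j(J) = 4*J**2 (j(J) = (2*J)*(2*J) = 4*J**2)
sqrt((-260 - l(138)) + 1/(sqrt(j(-152) + 2788) - 37913)) = sqrt((-260 - (-79)*138**2) + 1/(sqrt(4*(-152)**2 + 2788) - 37913)) = sqrt((-260 - (-79)*19044) + 1/(sqrt(4*23104 + 2788) - 37913)) = sqrt((-260 - 1*(-1504476)) + 1/(sqrt(92416 + 2788) - 37913)) = sqrt((-260 + 1504476) + 1/(sqrt(95204) - 37913)) = sqrt(1504216 + 1/(2*sqrt(23801) - 37913)) = sqrt(1504216 + 1/(-37913 + 2*sqrt(23801)))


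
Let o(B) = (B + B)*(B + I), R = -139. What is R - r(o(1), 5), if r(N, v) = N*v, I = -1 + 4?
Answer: -179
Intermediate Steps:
I = 3
o(B) = 2*B*(3 + B) (o(B) = (B + B)*(B + 3) = (2*B)*(3 + B) = 2*B*(3 + B))
R - r(o(1), 5) = -139 - 2*1*(3 + 1)*5 = -139 - 2*1*4*5 = -139 - 8*5 = -139 - 1*40 = -139 - 40 = -179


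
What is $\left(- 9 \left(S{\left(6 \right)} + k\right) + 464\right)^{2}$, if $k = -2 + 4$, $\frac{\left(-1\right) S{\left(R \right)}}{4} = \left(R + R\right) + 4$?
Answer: $1044484$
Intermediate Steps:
$S{\left(R \right)} = -16 - 8 R$ ($S{\left(R \right)} = - 4 \left(\left(R + R\right) + 4\right) = - 4 \left(2 R + 4\right) = - 4 \left(4 + 2 R\right) = -16 - 8 R$)
$k = 2$
$\left(- 9 \left(S{\left(6 \right)} + k\right) + 464\right)^{2} = \left(- 9 \left(\left(-16 - 48\right) + 2\right) + 464\right)^{2} = \left(- 9 \left(-64 + 2\right) + 464\right)^{2} = \left(\left(-9\right) \left(-62\right) + 464\right)^{2} = \left(558 + 464\right)^{2} = 1022^{2} = 1044484$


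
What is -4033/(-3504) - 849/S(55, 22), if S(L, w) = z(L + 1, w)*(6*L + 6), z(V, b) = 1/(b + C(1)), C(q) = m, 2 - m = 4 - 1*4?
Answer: -1459217/24528 ≈ -59.492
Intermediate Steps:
m = 2 (m = 2 - (4 - 1*4) = 2 - (4 - 4) = 2 - 1*0 = 2 + 0 = 2)
C(q) = 2
z(V, b) = 1/(2 + b) (z(V, b) = 1/(b + 2) = 1/(2 + b))
S(L, w) = (6 + 6*L)/(2 + w) (S(L, w) = (6*L + 6)/(2 + w) = (6 + 6*L)/(2 + w))
-4033/(-3504) - 849/S(55, 22) = -4033/(-3504) - 849*(2 + 22)/(6*(1 + 55)) = -4033*(-1/3504) - 849/(6*56/24) = 4033/3504 - 849/(6*(1/24)*56) = 4033/3504 - 849/14 = -1459217/24528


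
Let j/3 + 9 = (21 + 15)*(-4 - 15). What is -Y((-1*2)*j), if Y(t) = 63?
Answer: -63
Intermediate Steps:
j = -2079 (j = -27 + 3*((21 + 15)*(-4 - 15)) = -27 + 3*(36*(-19)) = -27 + 3*(-684) = -27 - 2052 = -2079)
-Y((-1*2)*j) = -1*63 = -63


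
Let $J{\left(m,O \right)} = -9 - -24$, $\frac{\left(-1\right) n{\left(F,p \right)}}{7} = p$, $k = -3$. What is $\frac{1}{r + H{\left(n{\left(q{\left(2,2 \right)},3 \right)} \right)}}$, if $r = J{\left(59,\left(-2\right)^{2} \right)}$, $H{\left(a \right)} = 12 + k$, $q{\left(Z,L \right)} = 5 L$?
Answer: $\frac{1}{24} \approx 0.041667$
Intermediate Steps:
$n{\left(F,p \right)} = - 7 p$
$J{\left(m,O \right)} = 15$ ($J{\left(m,O \right)} = -9 + 24 = 15$)
$H{\left(a \right)} = 9$ ($H{\left(a \right)} = 12 - 3 = 9$)
$r = 15$
$\frac{1}{r + H{\left(n{\left(q{\left(2,2 \right)},3 \right)} \right)}} = \frac{1}{15 + 9} = \frac{1}{24}$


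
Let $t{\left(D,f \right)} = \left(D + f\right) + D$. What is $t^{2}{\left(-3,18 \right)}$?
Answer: $144$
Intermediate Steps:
$t{\left(D,f \right)} = f + 2 D$
$t^{2}{\left(-3,18 \right)} = \left(18 + 2 \left(-3\right)\right)^{2} = \left(18 - 6\right)^{2} = 12^{2} = 144$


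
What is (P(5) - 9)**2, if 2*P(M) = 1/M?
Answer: 7921/100 ≈ 79.210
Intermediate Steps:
P(M) = 1/(2*M)
(P(5) - 9)**2 = ((1/2)/5 - 9)**2 = ((1/2)*(1/5) - 9)**2 = (1/10 - 9)**2 = (-89/10)**2 = 7921/100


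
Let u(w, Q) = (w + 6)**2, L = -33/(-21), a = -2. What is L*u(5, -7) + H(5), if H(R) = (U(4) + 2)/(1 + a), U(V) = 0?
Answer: 1317/7 ≈ 188.14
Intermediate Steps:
H(R) = -2 (H(R) = (0 + 2)/(1 - 2) = 2/(-1) = 2*(-1) = -2)
L = 11/7 (L = -33*(-1/21) = 11/7 ≈ 1.5714)
u(w, Q) = (6 + w)**2
L*u(5, -7) + H(5) = 11*(6 + 5)**2/7 - 2 = (11/7)*11**2 - 2 = (11/7)*121 - 2 = 1331/7 - 2 = 1317/7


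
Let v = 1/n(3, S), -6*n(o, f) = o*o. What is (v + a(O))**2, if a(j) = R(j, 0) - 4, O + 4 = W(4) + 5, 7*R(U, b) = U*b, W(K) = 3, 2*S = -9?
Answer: 196/9 ≈ 21.778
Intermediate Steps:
S = -9/2 (S = (1/2)*(-9) = -9/2 ≈ -4.5000)
R(U, b) = U*b/7 (R(U, b) = (U*b)/7 = U*b/7)
O = 4 (O = -4 + (3 + 5) = -4 + 8 = 4)
n(o, f) = -o**2/6 (n(o, f) = -o*o/6 = -o**2/6)
a(j) = -4 (a(j) = (1/7)*j*0 - 4 = 0 - 4 = -4)
v = -2/3 (v = 1/(-1/6*3**2) = 1/(-1/6*9) = 1/(-3/2) = -2/3 ≈ -0.66667)
(v + a(O))**2 = (-2/3 - 4)**2 = (-14/3)**2 = 196/9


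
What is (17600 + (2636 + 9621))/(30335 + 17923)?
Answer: 29857/48258 ≈ 0.61870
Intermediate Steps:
(17600 + (2636 + 9621))/(30335 + 17923) = (17600 + 12257)/48258 = 29857*(1/48258) = 29857/48258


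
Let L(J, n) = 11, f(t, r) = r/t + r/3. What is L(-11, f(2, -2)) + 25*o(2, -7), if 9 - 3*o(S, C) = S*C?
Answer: 608/3 ≈ 202.67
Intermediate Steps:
f(t, r) = r/3 + r/t (f(t, r) = r/t + r*(⅓) = r/t + r/3 = r/3 + r/t)
o(S, C) = 3 - C*S/3 (o(S, C) = 3 - S*C/3 = 3 - C*S/3)
L(-11, f(2, -2)) + 25*o(2, -7) = 11 + 25*(3 - ⅓*(-7)*2) = 11 + 25*(3 + 14/3) = 11 + 25*(23/3) = 11 + 575/3 = 608/3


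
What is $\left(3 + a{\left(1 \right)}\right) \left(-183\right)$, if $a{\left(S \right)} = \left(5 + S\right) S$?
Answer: $-1647$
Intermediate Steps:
$a{\left(S \right)} = S \left(5 + S\right)$
$\left(3 + a{\left(1 \right)}\right) \left(-183\right) = \left(3 + 1 \left(5 + 1\right)\right) \left(-183\right) = \left(3 + 1 \cdot 6\right) \left(-183\right) = \left(3 + 6\right) \left(-183\right) = 9 \left(-183\right) = -1647$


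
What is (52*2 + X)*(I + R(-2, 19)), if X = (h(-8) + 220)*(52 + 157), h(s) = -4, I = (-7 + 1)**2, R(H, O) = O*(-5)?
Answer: -2669632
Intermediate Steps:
R(H, O) = -5*O
I = 36 (I = (-6)**2 = 36)
X = 45144 (X = (-4 + 220)*(52 + 157) = 216*209 = 45144)
(52*2 + X)*(I + R(-2, 19)) = (52*2 + 45144)*(36 - 5*19) = (104 + 45144)*(36 - 95) = 45248*(-59) = -2669632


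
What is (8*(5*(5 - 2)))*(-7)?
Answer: -840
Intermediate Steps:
(8*(5*(5 - 2)))*(-7) = (8*(5*3))*(-7) = (8*15)*(-7) = 120*(-7) = -840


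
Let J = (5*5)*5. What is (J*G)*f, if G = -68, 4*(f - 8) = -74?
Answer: 89250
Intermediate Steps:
f = -21/2 (f = 8 + (1/4)*(-74) = 8 - 37/2 = -21/2 ≈ -10.500)
J = 125 (J = 25*5 = 125)
(J*G)*f = (125*(-68))*(-21/2) = -8500*(-21/2) = 89250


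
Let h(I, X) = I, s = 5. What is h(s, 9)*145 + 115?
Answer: 840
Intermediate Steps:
h(s, 9)*145 + 115 = 5*145 + 115 = 725 + 115 = 840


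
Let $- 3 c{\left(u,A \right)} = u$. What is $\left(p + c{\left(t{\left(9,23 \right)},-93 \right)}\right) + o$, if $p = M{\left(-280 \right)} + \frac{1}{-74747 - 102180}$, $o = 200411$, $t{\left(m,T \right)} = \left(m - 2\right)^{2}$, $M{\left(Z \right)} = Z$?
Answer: $\frac{106217062885}{530781} \approx 2.0011 \cdot 10^{5}$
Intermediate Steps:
$t{\left(m,T \right)} = \left(-2 + m\right)^{2}$
$c{\left(u,A \right)} = - \frac{u}{3}$
$p = - \frac{49539561}{176927}$ ($p = -280 + \frac{1}{-74747 - 102180} = -280 + \frac{1}{-176927} = -280 - \frac{1}{176927} = - \frac{49539561}{176927} \approx -280.0$)
$\left(p + c{\left(t{\left(9,23 \right)},-93 \right)}\right) + o = \left(- \frac{49539561}{176927} - \frac{\left(-2 + 9\right)^{2}}{3}\right) + 200411 = \left(- \frac{49539561}{176927} - \frac{7^{2}}{3}\right) + 200411 = \left(- \frac{49539561}{176927} - \frac{49}{3}\right) + 200411 = - \frac{157288106}{530781} + 200411 = \frac{106217062885}{530781}$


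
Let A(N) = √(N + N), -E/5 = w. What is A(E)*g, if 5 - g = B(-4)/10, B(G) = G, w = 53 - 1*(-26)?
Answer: 27*I*√790/5 ≈ 151.78*I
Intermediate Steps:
w = 79 (w = 53 + 26 = 79)
E = -395 (E = -5*79 = -395)
g = 27/5 (g = 5 - (-4)/10 = 5 - 1*(-⅖) = 5 + ⅖ = 27/5 ≈ 5.4000)
A(N) = √2*√N (A(N) = √(2*N) = √2*√N)
A(E)*g = (√2*√(-395))*(27/5) = (√2*(I*√395))*(27/5) = (I*√790)*(27/5) = 27*I*√790/5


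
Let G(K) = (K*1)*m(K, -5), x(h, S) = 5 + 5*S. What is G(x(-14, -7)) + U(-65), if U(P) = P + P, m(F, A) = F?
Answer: 770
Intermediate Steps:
U(P) = 2*P
G(K) = K² (G(K) = (K*1)*K = K*K = K²)
G(x(-14, -7)) + U(-65) = (5 + 5*(-7))² + 2*(-65) = (5 - 35)² - 130 = (-30)² - 130 = 900 - 130 = 770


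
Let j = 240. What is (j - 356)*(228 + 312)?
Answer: -62640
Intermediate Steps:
(j - 356)*(228 + 312) = (240 - 356)*(228 + 312) = -116*540 = -62640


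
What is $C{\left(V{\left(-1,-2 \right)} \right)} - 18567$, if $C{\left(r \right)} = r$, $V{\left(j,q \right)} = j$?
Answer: $-18568$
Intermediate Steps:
$C{\left(V{\left(-1,-2 \right)} \right)} - 18567 = -1 - 18567 = -18568$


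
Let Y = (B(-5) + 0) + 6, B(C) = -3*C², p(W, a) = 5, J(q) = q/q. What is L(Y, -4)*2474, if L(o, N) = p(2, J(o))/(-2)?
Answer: -6185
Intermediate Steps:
J(q) = 1
Y = -69 (Y = (-3*(-5)² + 0) + 6 = (-3*25 + 0) + 6 = (-75 + 0) + 6 = -75 + 6 = -69)
L(o, N) = -5/2 (L(o, N) = 5/(-2) = 5*(-½) = -5/2)
L(Y, -4)*2474 = -5/2*2474 = -6185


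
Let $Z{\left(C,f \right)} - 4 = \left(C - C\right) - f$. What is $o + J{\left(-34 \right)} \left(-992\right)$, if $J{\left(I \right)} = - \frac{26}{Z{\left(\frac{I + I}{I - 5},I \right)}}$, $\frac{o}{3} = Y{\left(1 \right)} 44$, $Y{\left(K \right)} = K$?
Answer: $\frac{15404}{19} \approx 810.74$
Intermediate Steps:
$o = 132$ ($o = 3 \cdot 1 \cdot 44 = 3 \cdot 44 = 132$)
$Z{\left(C,f \right)} = 4 - f$ ($Z{\left(C,f \right)} = 4 + \left(\left(C - C\right) - f\right) = 4 + \left(0 - f\right) = 4 - f$)
$J{\left(I \right)} = - \frac{26}{4 - I}$
$o + J{\left(-34 \right)} \left(-992\right) = 132 + \frac{26}{-4 - 34} \left(-992\right) = 132 + \frac{26}{-38} \left(-992\right) = 132 + 26 \left(- \frac{1}{38}\right) \left(-992\right) = 132 - - \frac{12896}{19} = 132 + \frac{12896}{19} = \frac{15404}{19}$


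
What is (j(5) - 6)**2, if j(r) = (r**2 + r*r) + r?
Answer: 2401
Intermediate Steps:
j(r) = r + 2*r**2 (j(r) = (r**2 + r**2) + r = 2*r**2 + r = r + 2*r**2)
(j(5) - 6)**2 = (5*(1 + 2*5) - 6)**2 = (5*(1 + 10) - 6)**2 = (5*11 - 6)**2 = (55 - 6)**2 = 49**2 = 2401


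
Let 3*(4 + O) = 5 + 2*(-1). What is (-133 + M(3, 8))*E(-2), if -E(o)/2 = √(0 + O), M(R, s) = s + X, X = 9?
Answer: 232*I*√3 ≈ 401.84*I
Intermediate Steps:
O = -3 (O = -4 + (5 + 2*(-1))/3 = -4 + (5 - 2)/3 = -4 + (⅓)*3 = -4 + 1 = -3)
M(R, s) = 9 + s (M(R, s) = s + 9 = 9 + s)
E(o) = -2*I*√3 (E(o) = -2*√(0 - 3) = -2*I*√3)
(-133 + M(3, 8))*E(-2) = (-133 + (9 + 8))*(-2*I*√3) = (-133 + 17)*(-2*I*√3) = -(-232)*I*√3 = 232*I*√3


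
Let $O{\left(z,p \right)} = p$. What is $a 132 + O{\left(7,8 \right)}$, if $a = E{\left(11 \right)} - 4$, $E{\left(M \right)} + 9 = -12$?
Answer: $-3292$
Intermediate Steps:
$E{\left(M \right)} = -21$ ($E{\left(M \right)} = -9 - 12 = -21$)
$a = -25$ ($a = -21 - 4 = -25$)
$a 132 + O{\left(7,8 \right)} = \left(-25\right) 132 + 8 = -3300 + 8 = -3292$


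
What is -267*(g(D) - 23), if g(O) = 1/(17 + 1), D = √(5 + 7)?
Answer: 36757/6 ≈ 6126.2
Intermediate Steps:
D = 2*√3 (D = √12 = 2*√3 ≈ 3.4641)
g(O) = 1/18
-267*(g(D) - 23) = -267*(1/18 - 23) = -267*(-413/18) = 36757/6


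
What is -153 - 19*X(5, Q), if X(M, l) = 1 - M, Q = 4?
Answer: -77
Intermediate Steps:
-153 - 19*X(5, Q) = -153 - 19*(1 - 1*5) = -153 - 19*(1 - 5) = -153 - 19*(-4) = -153 + 76 = -77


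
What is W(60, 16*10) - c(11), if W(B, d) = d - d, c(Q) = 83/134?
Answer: -83/134 ≈ -0.61940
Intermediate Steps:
c(Q) = 83/134 (c(Q) = 83*(1/134) = 83/134)
W(B, d) = 0
W(60, 16*10) - c(11) = 0 - 1*83/134 = 0 - 83/134 = -83/134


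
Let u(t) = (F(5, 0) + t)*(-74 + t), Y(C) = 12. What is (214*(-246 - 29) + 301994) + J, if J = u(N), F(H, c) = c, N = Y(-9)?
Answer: 242400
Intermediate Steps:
N = 12
u(t) = t*(-74 + t) (u(t) = (0 + t)*(-74 + t) = t*(-74 + t))
J = -744 (J = 12*(-74 + 12) = 12*(-62) = -744)
(214*(-246 - 29) + 301994) + J = (214*(-246 - 29) + 301994) - 744 = (214*(-275) + 301994) - 744 = (-58850 + 301994) - 744 = 243144 - 744 = 242400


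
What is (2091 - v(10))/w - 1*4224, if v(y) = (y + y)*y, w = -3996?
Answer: -16880995/3996 ≈ -4224.5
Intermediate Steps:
v(y) = 2*y² (v(y) = (2*y)*y = 2*y²)
(2091 - v(10))/w - 1*4224 = (2091 - 2*10²)/(-3996) - 1*4224 = (2091 - 2*100)*(-1/3996) - 4224 = (2091 - 1*200)*(-1/3996) - 4224 = (2091 - 200)*(-1/3996) - 4224 = 1891*(-1/3996) - 4224 = -1891/3996 - 4224 = -16880995/3996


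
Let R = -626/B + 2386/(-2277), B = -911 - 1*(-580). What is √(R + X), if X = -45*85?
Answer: I*√241365509871277/251229 ≈ 61.84*I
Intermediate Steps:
B = -331 (B = -911 + 580 = -331)
R = 635636/753687 (R = -626/(-331) + 2386/(-2277) = -626*(-1/331) + 2386*(-1/2277) = 626/331 - 2386/2277 = 635636/753687 ≈ 0.84337)
X = -3825
√(R + X) = √(635636/753687 - 3825) = √(-2882217139/753687) = I*√241365509871277/251229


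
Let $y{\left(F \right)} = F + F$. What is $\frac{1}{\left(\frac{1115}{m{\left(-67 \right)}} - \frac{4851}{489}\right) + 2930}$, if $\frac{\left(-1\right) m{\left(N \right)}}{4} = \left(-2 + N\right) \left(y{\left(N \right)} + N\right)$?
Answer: $\frac{9042588}{26404896403} \approx 0.00034246$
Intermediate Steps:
$y{\left(F \right)} = 2 F$
$m{\left(N \right)} = - 12 N \left(-2 + N\right)$ ($m{\left(N \right)} = - 4 \left(-2 + N\right) \left(2 N + N\right) = - 4 \left(-2 + N\right) 3 N = - 4 \cdot 3 N \left(-2 + N\right) = - 12 N \left(-2 + N\right)$)
$\frac{1}{\left(\frac{1115}{m{\left(-67 \right)}} - \frac{4851}{489}\right) + 2930} = \frac{1}{\left(\frac{1115}{12 \left(-67\right) \left(2 - -67\right)} - \frac{4851}{489}\right) + 2930} = \frac{1}{\left(\frac{1115}{12 \left(-67\right) \left(2 + 67\right)} - \frac{1617}{163}\right) + 2930} = \frac{1}{\left(\frac{1115}{12 \left(-67\right) 69} - \frac{1617}{163}\right) + 2930} = \frac{1}{\left(\frac{1115}{-55476} - \frac{1617}{163}\right) + 2930} = \frac{1}{\left(1115 \left(- \frac{1}{55476}\right) - \frac{1617}{163}\right) + 2930} = \frac{1}{\left(- \frac{1115}{55476} - \frac{1617}{163}\right) + 2930} = \frac{1}{- \frac{89886437}{9042588} + 2930} = \frac{1}{\frac{26404896403}{9042588}} = \frac{9042588}{26404896403}$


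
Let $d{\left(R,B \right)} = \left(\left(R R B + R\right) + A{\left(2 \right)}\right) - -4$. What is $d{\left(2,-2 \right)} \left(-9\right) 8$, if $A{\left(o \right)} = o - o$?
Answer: $144$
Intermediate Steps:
$A{\left(o \right)} = 0$
$d{\left(R,B \right)} = 4 + R + B R^{2}$ ($d{\left(R,B \right)} = \left(\left(R R B + R\right) + 0\right) - -4 = \left(\left(R^{2} B + R\right) + 0\right) + 4 = \left(\left(B R^{2} + R\right) + 0\right) + 4 = \left(\left(R + B R^{2}\right) + 0\right) + 4 = \left(R + B R^{2}\right) + 4 = 4 + R + B R^{2}$)
$d{\left(2,-2 \right)} \left(-9\right) 8 = \left(4 + 2 - 2 \cdot 2^{2}\right) \left(-9\right) 8 = \left(4 + 2 - 8\right) \left(-9\right) 8 = \left(-2\right) \left(-9\right) 8 = 18 \cdot 8 = 144$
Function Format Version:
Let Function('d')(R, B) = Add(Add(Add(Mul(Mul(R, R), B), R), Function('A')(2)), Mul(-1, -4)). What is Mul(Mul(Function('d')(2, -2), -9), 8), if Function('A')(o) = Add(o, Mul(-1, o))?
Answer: 144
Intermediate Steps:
Function('A')(o) = 0
Function('d')(R, B) = Add(4, R, Mul(B, Pow(R, 2))) (Function('d')(R, B) = Add(Add(Add(Mul(Mul(R, R), B), R), 0), Mul(-1, -4)) = Add(Add(Add(Mul(Pow(R, 2), B), R), 0), 4) = Add(Add(Add(Mul(B, Pow(R, 2)), R), 0), 4) = Add(Add(Add(R, Mul(B, Pow(R, 2))), 0), 4) = Add(Add(R, Mul(B, Pow(R, 2))), 4) = Add(4, R, Mul(B, Pow(R, 2))))
Mul(Mul(Function('d')(2, -2), -9), 8) = Mul(Mul(Add(4, 2, Mul(-2, Pow(2, 2))), -9), 8) = Mul(Mul(Add(4, 2, Mul(-2, 4)), -9), 8) = Mul(Mul(Add(4, 2, -8), -9), 8) = Mul(Mul(-2, -9), 8) = Mul(18, 8) = 144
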